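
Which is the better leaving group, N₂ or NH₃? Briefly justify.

N₂

N₂ is the better leaving group.
N₂ is the ultimate leaving group — it departs as an exceptionally stable neutral molecule, whereas NH₃ (pKₐ(NH₄⁺) ≈ 9.2) is far more basic.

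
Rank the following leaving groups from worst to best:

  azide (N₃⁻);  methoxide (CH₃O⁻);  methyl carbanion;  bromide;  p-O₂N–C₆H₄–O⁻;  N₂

methyl carbanion < methoxide (CH₃O⁻) < p-O₂N–C₆H₄–O⁻ < azide (N₃⁻) < bromide < N₂

N₂: no meaningful conjugate acid; N₂ departs as an exceptionally stable neutral molecule
bromide: pKₐ(HBr) ≈ -9 — weak base; good leaving group
azide (N₃⁻): pKₐ(HN₃) ≈ 4.7 — linear, resonance-stabilised
p-O₂N–C₆H₄–O⁻: pKₐ(p-nitrophenol) ≈ 7.2 — nitro group delocalises the charge; the classic chromogenic LG
methoxide (CH₃O⁻): pKₐ(CH₃OH) ≈ 15.5 — strong base; alkoxides do not leave unassisted
methyl carbanion: pKₐ(CH₄) ≈ 48
Listed from poorest to best leaving group as asked.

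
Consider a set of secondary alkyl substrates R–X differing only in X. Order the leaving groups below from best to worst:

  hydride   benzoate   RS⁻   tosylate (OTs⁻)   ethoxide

tosylate (OTs⁻): pKₐ(p-CH₃C₆H₄SO₃H (TsOH)) ≈ -2.8
benzoate: pKₐ(C₆H₅COOH) ≈ 4.2
RS⁻: pKₐ(RSH (a thiol)) ≈ 10.5
ethoxide: pKₐ(CH₃CH₂OH) ≈ 16
hydride: pKₐ(H₂) ≈ 36

tosylate (OTs⁻) > benzoate > RS⁻ > ethoxide > hydride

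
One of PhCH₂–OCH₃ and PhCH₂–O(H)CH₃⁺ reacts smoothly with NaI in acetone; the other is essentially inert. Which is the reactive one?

PhCH₂–O(H)CH₃⁺

From PhCH₂–OCH₃ the departing group would be CH₃O⁻ (pKₐ(CH₃OH) ≈ 15.5). Strong base; alkoxides do not leave unassisted.
From PhCH₂–O(H)CH₃⁺ the leaving group is R'OH (pKₐ(R'OH₂⁺) ≈ -2.4). Neutral; leaves from a protonated ether (an oxonium ion, R–O(H)R'⁺).
(In practice PhCH₂–O(H)CH₃⁺ is made from PhCH₂–OCH₃ by protonation with concentrated HI, allowing neutral methanol, rather than methoxide, to depart.)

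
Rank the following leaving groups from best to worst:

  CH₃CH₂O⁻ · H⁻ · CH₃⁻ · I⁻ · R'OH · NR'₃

I⁻ > R'OH > NR'₃ > CH₃CH₂O⁻ > H⁻ > CH₃⁻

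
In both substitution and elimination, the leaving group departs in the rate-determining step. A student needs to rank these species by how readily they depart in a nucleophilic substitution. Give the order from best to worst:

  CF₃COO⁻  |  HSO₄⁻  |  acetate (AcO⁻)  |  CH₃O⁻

HSO₄⁻ > CF₃COO⁻ > acetate (AcO⁻) > CH₃O⁻

Leaving-group ability tracks the stability of the departed species; conjugate-acid pKₐ is the usual yardstick (lower pKₐ → better LG).
HSO₄⁻: pKₐ(H₂SO₄) ≈ -3
CF₃COO⁻: pKₐ(CF₃COOH) ≈ 0.2
acetate (AcO⁻): pKₐ(CH₃COOH) ≈ 4.8
CH₃O⁻: pKₐ(CH₃OH) ≈ 15.5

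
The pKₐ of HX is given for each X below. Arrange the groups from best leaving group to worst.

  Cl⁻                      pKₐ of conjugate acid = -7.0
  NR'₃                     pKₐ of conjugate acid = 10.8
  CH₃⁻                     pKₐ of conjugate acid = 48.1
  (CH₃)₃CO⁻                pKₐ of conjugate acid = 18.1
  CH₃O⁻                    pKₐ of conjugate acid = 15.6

Lower conjugate-acid pKₐ ⇒ weaker base ⇒ better leaving group.
Sorting by the given values: Cl⁻ (-7.0), NR'₃ (10.8), CH₃O⁻ (15.6), (CH₃)₃CO⁻ (18.1), CH₃⁻ (48.1).

Cl⁻ > NR'₃ > CH₃O⁻ > (CH₃)₃CO⁻ > CH₃⁻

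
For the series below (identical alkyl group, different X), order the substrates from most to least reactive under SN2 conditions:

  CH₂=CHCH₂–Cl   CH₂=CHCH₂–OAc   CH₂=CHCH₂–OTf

Identical carbon frameworks mean the comparison reduces to leaving-group quality.
Leaving-group ability tracks the stability of the departed species; conjugate-acid pKₐ is the usual yardstick (lower pKₐ → better LG).
CH₂=CHCH₂–OTf loses OTf⁻: pKₐ(CF₃SO₃H (triflic acid)) ≈ -14
CH₂=CHCH₂–Cl loses Cl⁻: pKₐ(HCl) ≈ -7
CH₂=CHCH₂–OAc loses AcO⁻: pKₐ(CH₃COOH) ≈ 4.8

CH₂=CHCH₂–OTf > CH₂=CHCH₂–Cl > CH₂=CHCH₂–OAc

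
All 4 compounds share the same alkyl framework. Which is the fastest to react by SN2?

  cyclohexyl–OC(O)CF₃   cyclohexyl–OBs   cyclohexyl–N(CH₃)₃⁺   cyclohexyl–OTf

Same R in every case — rank the leaving groups.
The more stable X⁻ (or X) is on its own — i.e. the weaker a base it is — the better a leaving group it makes.
cyclohexyl–OTf loses OTf⁻: pKₐ(CF₃SO₃H (triflic acid)) ≈ -14
cyclohexyl–OBs loses OBs⁻: pKₐ(p-BrC₆H₄SO₃H) ≈ -2.8
cyclohexyl–OC(O)CF₃ loses CF₃COO⁻: pKₐ(CF₃COOH) ≈ 0.2
cyclohexyl–N(CH₃)₃⁺ loses NR'₃: pKₐ(R'₃NH⁺) ≈ 10.7

cyclohexyl–OTf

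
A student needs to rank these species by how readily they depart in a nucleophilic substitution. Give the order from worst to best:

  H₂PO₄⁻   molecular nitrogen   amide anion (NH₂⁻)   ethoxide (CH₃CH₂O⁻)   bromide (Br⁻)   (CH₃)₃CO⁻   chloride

amide anion (NH₂⁻) < (CH₃)₃CO⁻ < ethoxide (CH₃CH₂O⁻) < H₂PO₄⁻ < chloride < bromide (Br⁻) < molecular nitrogen

molecular nitrogen: no meaningful conjugate acid; N₂ departs as an exceptionally stable neutral molecule
bromide (Br⁻): pKₐ(HBr) ≈ -9
chloride: pKₐ(HCl) ≈ -7
H₂PO₄⁻: pKₐ(H₃PO₄) ≈ 2.1
ethoxide (CH₃CH₂O⁻): pKₐ(CH₃CH₂OH) ≈ 16
(CH₃)₃CO⁻: pKₐ(t-BuOH) ≈ 18
amide anion (NH₂⁻): pKₐ(NH₃) ≈ 38
Reversing gives the worst-to-best order requested.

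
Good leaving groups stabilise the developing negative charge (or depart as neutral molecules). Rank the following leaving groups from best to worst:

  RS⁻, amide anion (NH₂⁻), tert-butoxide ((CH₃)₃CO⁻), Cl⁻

Cl⁻ > RS⁻ > tert-butoxide ((CH₃)₃CO⁻) > amide anion (NH₂⁻)

Rank by basicity of the departing species: weakest base leaves most easily.
Cl⁻: pKₐ(HCl) ≈ -7 — moderately weak base
RS⁻: pKₐ(RSH (a thiol)) ≈ 10.5 — moderately basic; rarely leaves without activation
tert-butoxide ((CH₃)₃CO⁻): pKₐ(t-BuOH) ≈ 18
amide anion (NH₂⁻): pKₐ(NH₃) ≈ 38 — extremely strong base; never a leaving group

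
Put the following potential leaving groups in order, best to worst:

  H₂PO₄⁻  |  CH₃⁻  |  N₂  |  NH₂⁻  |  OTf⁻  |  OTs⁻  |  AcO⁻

Leaving-group ability tracks the stability of the departed species; conjugate-acid pKₐ is the usual yardstick (lower pKₐ → better LG).
N₂: no meaningful conjugate acid; N₂ departs as an exceptionally stable neutral molecule
OTf⁻: pKₐ(CF₃SO₃H (triflic acid)) ≈ -14
OTs⁻: pKₐ(p-CH₃C₆H₄SO₃H (TsOH)) ≈ -2.8
H₂PO₄⁻: pKₐ(H₃PO₄) ≈ 2.1
AcO⁻: pKₐ(CH₃COOH) ≈ 4.8
NH₂⁻: pKₐ(NH₃) ≈ 38
CH₃⁻: pKₐ(CH₄) ≈ 48

N₂ > OTf⁻ > OTs⁻ > H₂PO₄⁻ > AcO⁻ > NH₂⁻ > CH₃⁻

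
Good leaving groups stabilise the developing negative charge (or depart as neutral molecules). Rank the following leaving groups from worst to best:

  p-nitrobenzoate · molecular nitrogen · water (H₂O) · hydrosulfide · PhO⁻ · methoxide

methoxide < PhO⁻ < hydrosulfide < p-nitrobenzoate < water (H₂O) < molecular nitrogen

Rank by basicity of the departing species: weakest base leaves most easily.
molecular nitrogen: no meaningful conjugate acid; N₂ departs as an exceptionally stable neutral molecule
water (H₂O): pKₐ(H₃O⁺) ≈ -1.7
p-nitrobenzoate: pKₐ(p-nitrobenzoic acid) ≈ 3.4
hydrosulfide: pKₐ(H₂S) ≈ 7 — larger and more polarisable than the oxygen analogue
PhO⁻: pKₐ(C₆H₅OH (phenol)) ≈ 10 — resonance into the ring helps, but still a poor LG
methoxide: pKₐ(CH₃OH) ≈ 15.5
Listed from poorest to best leaving group as asked.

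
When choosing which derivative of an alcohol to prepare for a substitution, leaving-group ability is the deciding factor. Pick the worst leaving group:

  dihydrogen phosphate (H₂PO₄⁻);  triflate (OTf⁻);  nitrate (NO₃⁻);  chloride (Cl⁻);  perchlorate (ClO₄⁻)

triflate (OTf⁻): pKₐ(CF₃SO₃H (triflic acid)) ≈ -14
perchlorate (ClO₄⁻): pKₐ(HClO₄) ≈ -10
chloride (Cl⁻): pKₐ(HCl) ≈ -7
nitrate (NO₃⁻): pKₐ(HNO₃) ≈ -1.3
dihydrogen phosphate (H₂PO₄⁻): pKₐ(H₃PO₄) ≈ 2.1

dihydrogen phosphate (H₂PO₄⁻)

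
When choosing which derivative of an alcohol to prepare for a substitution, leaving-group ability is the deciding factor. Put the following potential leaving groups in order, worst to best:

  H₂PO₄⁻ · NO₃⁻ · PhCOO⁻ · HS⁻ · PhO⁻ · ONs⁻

Rank by basicity of the departing species: weakest base leaves most easily.
ONs⁻: pKₐ(p-O₂NC₆H₄SO₃H) ≈ -3.5
NO₃⁻: pKₐ(HNO₃) ≈ -1.3
H₂PO₄⁻: pKₐ(H₃PO₄) ≈ 2.1
PhCOO⁻: pKₐ(C₆H₅COOH) ≈ 4.2
HS⁻: pKₐ(H₂S) ≈ 7
PhO⁻: pKₐ(C₆H₅OH (phenol)) ≈ 10
The question asks for worst first, so the sequence is read in increasing leaving-group ability.

PhO⁻ < HS⁻ < PhCOO⁻ < H₂PO₄⁻ < NO₃⁻ < ONs⁻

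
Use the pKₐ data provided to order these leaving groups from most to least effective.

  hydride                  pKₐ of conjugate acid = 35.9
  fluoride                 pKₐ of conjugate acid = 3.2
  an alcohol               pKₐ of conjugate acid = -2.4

an alcohol > fluoride > hydride

Lower conjugate-acid pKₐ ⇒ weaker base ⇒ better leaving group.
Sorting by the given values: an alcohol (-2.4), fluoride (3.2), hydride (35.9).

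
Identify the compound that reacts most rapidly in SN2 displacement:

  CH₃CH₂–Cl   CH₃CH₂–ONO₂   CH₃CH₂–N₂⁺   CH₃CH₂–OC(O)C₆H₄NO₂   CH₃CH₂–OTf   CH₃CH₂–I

CH₃CH₂–N₂⁺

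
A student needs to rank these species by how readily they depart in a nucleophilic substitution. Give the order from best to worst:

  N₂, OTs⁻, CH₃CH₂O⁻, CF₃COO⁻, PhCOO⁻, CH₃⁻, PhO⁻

N₂ > OTs⁻ > CF₃COO⁻ > PhCOO⁻ > PhO⁻ > CH₃CH₂O⁻ > CH₃⁻

The more stable X⁻ (or X) is on its own — i.e. the weaker a base it is — the better a leaving group it makes.
N₂: no meaningful conjugate acid; N₂ departs as an exceptionally stable neutral molecule
OTs⁻: pKₐ(p-CH₃C₆H₄SO₃H (TsOH)) ≈ -2.8
CF₃COO⁻: pKₐ(CF₃COOH) ≈ 0.2 — strongly electron-withdrawing CF₃ stabilises the carboxylate
PhCOO⁻: pKₐ(C₆H₅COOH) ≈ 4.2 — aryl carboxylate
PhO⁻: pKₐ(C₆H₅OH (phenol)) ≈ 10 — resonance into the ring helps, but still a poor LG
CH₃CH₂O⁻: pKₐ(CH₃CH₂OH) ≈ 16
CH₃⁻: pKₐ(CH₄) ≈ 48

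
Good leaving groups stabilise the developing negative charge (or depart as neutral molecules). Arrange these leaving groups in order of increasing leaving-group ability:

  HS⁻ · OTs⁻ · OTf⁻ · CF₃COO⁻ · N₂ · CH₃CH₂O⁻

N₂: no meaningful conjugate acid; N₂ departs as an exceptionally stable neutral molecule
OTf⁻: pKₐ(CF₃SO₃H (triflic acid)) ≈ -14
OTs⁻: pKₐ(p-CH₃C₆H₄SO₃H (TsOH)) ≈ -2.8 — resonance-delocalised arenesulfonate
CF₃COO⁻: pKₐ(CF₃COOH) ≈ 0.2
HS⁻: pKₐ(H₂S) ≈ 7 — larger and more polarisable than the oxygen analogue
CH₃CH₂O⁻: pKₐ(CH₃CH₂OH) ≈ 16
The question asks for worst first, so the sequence is read in increasing leaving-group ability.

CH₃CH₂O⁻ < HS⁻ < CF₃COO⁻ < OTs⁻ < OTf⁻ < N₂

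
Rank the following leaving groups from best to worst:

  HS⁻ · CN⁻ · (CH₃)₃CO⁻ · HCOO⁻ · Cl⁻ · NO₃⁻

Cl⁻ > NO₃⁻ > HCOO⁻ > HS⁻ > CN⁻ > (CH₃)₃CO⁻

Rank by basicity of the departing species: weakest base leaves most easily.
Cl⁻: pKₐ(HCl) ≈ -7
NO₃⁻: pKₐ(HNO₃) ≈ -1.3
HCOO⁻: pKₐ(HCOOH) ≈ 3.8
HS⁻: pKₐ(H₂S) ≈ 7
CN⁻: pKₐ(HCN) ≈ 9.2
(CH₃)₃CO⁻: pKₐ(t-BuOH) ≈ 18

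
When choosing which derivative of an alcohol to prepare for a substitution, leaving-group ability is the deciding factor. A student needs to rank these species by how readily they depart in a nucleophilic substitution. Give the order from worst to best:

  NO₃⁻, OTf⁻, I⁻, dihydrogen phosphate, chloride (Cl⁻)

A good leaving group is a weak base: the lower the pKₐ of its conjugate acid, the more readily it departs.
OTf⁻: pKₐ(CF₃SO₃H (triflic acid)) ≈ -14
I⁻: pKₐ(HI) ≈ -10 — large, highly polarisable; very weak base
chloride (Cl⁻): pKₐ(HCl) ≈ -7 — moderately weak base
NO₃⁻: pKₐ(HNO₃) ≈ -1.3
dihydrogen phosphate: pKₐ(H₃PO₄) ≈ 2.1 — moderate base; biological leaving group after further activation
Listed from poorest to best leaving group as asked.

dihydrogen phosphate < NO₃⁻ < chloride (Cl⁻) < I⁻ < OTf⁻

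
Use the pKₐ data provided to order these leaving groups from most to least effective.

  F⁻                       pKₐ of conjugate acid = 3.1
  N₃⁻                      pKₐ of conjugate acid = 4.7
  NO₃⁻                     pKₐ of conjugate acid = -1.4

Lower conjugate-acid pKₐ ⇒ weaker base ⇒ better leaving group.
Sorting by the given values: NO₃⁻ (-1.4), F⁻ (3.1), N₃⁻ (4.7).

NO₃⁻ > F⁻ > N₃⁻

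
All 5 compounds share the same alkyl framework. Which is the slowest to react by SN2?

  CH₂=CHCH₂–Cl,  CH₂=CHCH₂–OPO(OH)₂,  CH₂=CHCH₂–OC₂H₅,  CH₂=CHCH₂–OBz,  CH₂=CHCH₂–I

CH₂=CHCH₂–OC₂H₅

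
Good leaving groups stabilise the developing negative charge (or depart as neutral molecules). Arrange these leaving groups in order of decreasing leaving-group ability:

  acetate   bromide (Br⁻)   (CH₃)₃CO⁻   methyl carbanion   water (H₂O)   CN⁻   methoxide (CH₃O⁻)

bromide (Br⁻) > water (H₂O) > acetate > CN⁻ > methoxide (CH₃O⁻) > (CH₃)₃CO⁻ > methyl carbanion

Rank by basicity of the departing species: weakest base leaves most easily.
bromide (Br⁻): pKₐ(HBr) ≈ -9
water (H₂O): pKₐ(H₃O⁺) ≈ -1.7
acetate: pKₐ(CH₃COOH) ≈ 4.8
CN⁻: pKₐ(HCN) ≈ 9.2
methoxide (CH₃O⁻): pKₐ(CH₃OH) ≈ 15.5
(CH₃)₃CO⁻: pKₐ(t-BuOH) ≈ 18
methyl carbanion: pKₐ(CH₄) ≈ 48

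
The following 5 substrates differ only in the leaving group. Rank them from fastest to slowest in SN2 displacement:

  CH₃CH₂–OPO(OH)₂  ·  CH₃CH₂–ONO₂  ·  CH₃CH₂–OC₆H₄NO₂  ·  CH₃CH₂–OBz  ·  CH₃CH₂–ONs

CH₃CH₂–ONs > CH₃CH₂–ONO₂ > CH₃CH₂–OPO(OH)₂ > CH₃CH₂–OBz > CH₃CH₂–OC₆H₄NO₂

With the same alkyl group throughout, only the leaving group differentiates the rates.
The more stable X⁻ (or X) is on its own — i.e. the weaker a base it is — the better a leaving group it makes.
CH₃CH₂–ONs loses ONs⁻: pKₐ(p-O₂NC₆H₄SO₃H) ≈ -3.5
CH₃CH₂–ONO₂ loses NO₃⁻: pKₐ(HNO₃) ≈ -1.3
CH₃CH₂–OPO(OH)₂ loses H₂PO₄⁻: pKₐ(H₃PO₄) ≈ 2.1
CH₃CH₂–OBz loses PhCOO⁻: pKₐ(C₆H₅COOH) ≈ 4.2
CH₃CH₂–OC₆H₄NO₂ loses p-O₂N–C₆H₄–O⁻: pKₐ(p-nitrophenol) ≈ 7.2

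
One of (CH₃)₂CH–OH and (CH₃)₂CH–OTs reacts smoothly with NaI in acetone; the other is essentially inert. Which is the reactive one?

(CH₃)₂CH–OTs

From (CH₃)₂CH–OH the departing group would be OH⁻ (pKₐ(H₂O) ≈ 15.7). Strong base; essentially never leaves without prior activation.
From (CH₃)₂CH–OTs the leaving group is OTs⁻ (pKₐ(p-CH₃C₆H₄SO₃H (TsOH)) ≈ -2.8). Resonance-delocalised arenesulfonate.
(In practice (CH₃)₂CH–OTs is made from (CH₃)₂CH–OH by treatment with TsCl / pyridine, converting the hydroxyl into a tosylate.)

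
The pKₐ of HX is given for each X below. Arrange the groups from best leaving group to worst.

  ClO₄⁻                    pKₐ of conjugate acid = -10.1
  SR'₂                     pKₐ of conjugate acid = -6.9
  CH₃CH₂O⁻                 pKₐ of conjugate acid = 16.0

Lower conjugate-acid pKₐ ⇒ weaker base ⇒ better leaving group.
Sorting by the given values: ClO₄⁻ (-10.1), SR'₂ (-6.9), CH₃CH₂O⁻ (16.0).

ClO₄⁻ > SR'₂ > CH₃CH₂O⁻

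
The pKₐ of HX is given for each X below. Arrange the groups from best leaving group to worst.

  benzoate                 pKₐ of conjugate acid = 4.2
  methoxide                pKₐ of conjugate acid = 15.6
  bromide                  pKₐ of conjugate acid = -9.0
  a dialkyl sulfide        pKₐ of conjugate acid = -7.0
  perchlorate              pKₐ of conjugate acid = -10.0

perchlorate > bromide > a dialkyl sulfide > benzoate > methoxide

Lower conjugate-acid pKₐ ⇒ weaker base ⇒ better leaving group.
Sorting by the given values: perchlorate (-10.0), bromide (-9.0), a dialkyl sulfide (-7.0), benzoate (4.2), methoxide (15.6).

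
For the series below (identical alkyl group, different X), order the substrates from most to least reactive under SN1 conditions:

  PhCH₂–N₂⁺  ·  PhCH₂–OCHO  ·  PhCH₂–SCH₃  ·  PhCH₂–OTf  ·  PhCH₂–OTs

PhCH₂–N₂⁺ > PhCH₂–OTf > PhCH₂–OTs > PhCH₂–OCHO > PhCH₂–SCH₃

With the same alkyl group throughout, only the leaving group differentiates the rates.
Leaving-group ability tracks the stability of the departed species; conjugate-acid pKₐ is the usual yardstick (lower pKₐ → better LG).
PhCH₂–N₂⁺ loses N₂: no meaningful conjugate acid; N₂ departs as an exceptionally stable neutral molecule
PhCH₂–OTf loses OTf⁻: pKₐ(CF₃SO₃H (triflic acid)) ≈ -14
PhCH₂–OTs loses OTs⁻: pKₐ(p-CH₃C₆H₄SO₃H (TsOH)) ≈ -2.8
PhCH₂–OCHO loses HCOO⁻: pKₐ(HCOOH) ≈ 3.8
PhCH₂–SCH₃ loses RS⁻: pKₐ(RSH (a thiol)) ≈ 10.5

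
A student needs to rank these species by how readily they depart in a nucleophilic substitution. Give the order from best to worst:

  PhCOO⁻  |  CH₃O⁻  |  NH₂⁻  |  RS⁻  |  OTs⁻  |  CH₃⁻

Rank by basicity of the departing species: weakest base leaves most easily.
OTs⁻: pKₐ(p-CH₃C₆H₄SO₃H (TsOH)) ≈ -2.8
PhCOO⁻: pKₐ(C₆H₅COOH) ≈ 4.2
RS⁻: pKₐ(RSH (a thiol)) ≈ 10.5
CH₃O⁻: pKₐ(CH₃OH) ≈ 15.5
NH₂⁻: pKₐ(NH₃) ≈ 38
CH₃⁻: pKₐ(CH₄) ≈ 48

OTs⁻ > PhCOO⁻ > RS⁻ > CH₃O⁻ > NH₂⁻ > CH₃⁻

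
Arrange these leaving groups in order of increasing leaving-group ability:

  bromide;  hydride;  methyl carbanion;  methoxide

The more stable X⁻ (or X) is on its own — i.e. the weaker a base it is — the better a leaving group it makes.
bromide: pKₐ(HBr) ≈ -9
methoxide: pKₐ(CH₃OH) ≈ 15.5
hydride: pKₐ(H₂) ≈ 36
methyl carbanion: pKₐ(CH₄) ≈ 48 — unstabilised carbanion; the worst conceivable leaving group
Reversing gives the worst-to-best order requested.

methyl carbanion < hydride < methoxide < bromide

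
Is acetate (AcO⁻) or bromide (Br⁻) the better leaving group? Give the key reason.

bromide (Br⁻) is the better leaving group.
pKₐ(HBr) ≈ -9 versus pKₐ(CH₃COOH) ≈ 4.8: bromide (Br⁻) is the much weaker base.
Weak base; good leaving group.

bromide (Br⁻)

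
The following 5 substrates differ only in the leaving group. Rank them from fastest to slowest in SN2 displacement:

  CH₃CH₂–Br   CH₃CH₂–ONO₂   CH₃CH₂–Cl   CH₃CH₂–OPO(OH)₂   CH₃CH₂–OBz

CH₃CH₂–Br > CH₃CH₂–Cl > CH₃CH₂–ONO₂ > CH₃CH₂–OPO(OH)₂ > CH₃CH₂–OBz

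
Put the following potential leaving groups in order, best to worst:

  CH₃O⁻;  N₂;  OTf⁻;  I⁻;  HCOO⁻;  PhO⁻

N₂ > OTf⁻ > I⁻ > HCOO⁻ > PhO⁻ > CH₃O⁻

Leaving-group ability tracks the stability of the departed species; conjugate-acid pKₐ is the usual yardstick (lower pKₐ → better LG).
N₂: no meaningful conjugate acid; N₂ departs as an exceptionally stable neutral molecule
OTf⁻: pKₐ(CF₃SO₃H (triflic acid)) ≈ -14 — charge spread over three oxygens and a CF₃ group; the premier leaving group in synthesis
I⁻: pKₐ(HI) ≈ -10
HCOO⁻: pKₐ(HCOOH) ≈ 3.8 — resonance-stabilised carboxylate
PhO⁻: pKₐ(C₆H₅OH (phenol)) ≈ 10
CH₃O⁻: pKₐ(CH₃OH) ≈ 15.5 — strong base; alkoxides do not leave unassisted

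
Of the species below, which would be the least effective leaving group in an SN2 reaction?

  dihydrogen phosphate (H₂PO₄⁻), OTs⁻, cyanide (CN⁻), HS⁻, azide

cyanide (CN⁻)

Rank by basicity of the departing species: weakest base leaves most easily.
OTs⁻: pKₐ(p-CH₃C₆H₄SO₃H (TsOH)) ≈ -2.8
dihydrogen phosphate (H₂PO₄⁻): pKₐ(H₃PO₄) ≈ 2.1
azide: pKₐ(HN₃) ≈ 4.7
HS⁻: pKₐ(H₂S) ≈ 7
cyanide (CN⁻): pKₐ(HCN) ≈ 9.2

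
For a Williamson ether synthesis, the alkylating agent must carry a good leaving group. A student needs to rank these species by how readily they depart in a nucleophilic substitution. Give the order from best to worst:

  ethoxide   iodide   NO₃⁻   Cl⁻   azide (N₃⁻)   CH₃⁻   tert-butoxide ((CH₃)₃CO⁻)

iodide > Cl⁻ > NO₃⁻ > azide (N₃⁻) > ethoxide > tert-butoxide ((CH₃)₃CO⁻) > CH₃⁻

iodide: pKₐ(HI) ≈ -10 — large, highly polarisable; very weak base
Cl⁻: pKₐ(HCl) ≈ -7 — moderately weak base
NO₃⁻: pKₐ(HNO₃) ≈ -1.3
azide (N₃⁻): pKₐ(HN₃) ≈ 4.7
ethoxide: pKₐ(CH₃CH₂OH) ≈ 16
tert-butoxide ((CH₃)₃CO⁻): pKₐ(t-BuOH) ≈ 18
CH₃⁻: pKₐ(CH₄) ≈ 48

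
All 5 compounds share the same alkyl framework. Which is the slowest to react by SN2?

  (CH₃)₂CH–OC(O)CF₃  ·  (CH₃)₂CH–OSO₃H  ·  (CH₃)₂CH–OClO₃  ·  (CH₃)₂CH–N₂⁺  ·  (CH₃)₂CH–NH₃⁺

(CH₃)₂CH–NH₃⁺

With the same alkyl group throughout, only the leaving group differentiates the rates.
Rank by basicity of the departing species: weakest base leaves most easily.
(CH₃)₂CH–N₂⁺ loses N₂: no meaningful conjugate acid; N₂ departs as an exceptionally stable neutral molecule
(CH₃)₂CH–OClO₃ loses ClO₄⁻: pKₐ(HClO₄) ≈ -10
(CH₃)₂CH–OSO₃H loses HSO₄⁻: pKₐ(H₂SO₄) ≈ -3
(CH₃)₂CH–OC(O)CF₃ loses CF₃COO⁻: pKₐ(CF₃COOH) ≈ 0.2
(CH₃)₂CH–NH₃⁺ loses NH₃: pKₐ(NH₄⁺) ≈ 9.2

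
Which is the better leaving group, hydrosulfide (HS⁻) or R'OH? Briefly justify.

R'OH is the better leaving group.
pKₐ(R'OH₂⁺) ≈ -2.4 versus pKₐ(H₂S) ≈ 7: R'OH is the much weaker base.
Neutral; leaves from a protonated ether (an oxonium ion, R–O(H)R'⁺).

R'OH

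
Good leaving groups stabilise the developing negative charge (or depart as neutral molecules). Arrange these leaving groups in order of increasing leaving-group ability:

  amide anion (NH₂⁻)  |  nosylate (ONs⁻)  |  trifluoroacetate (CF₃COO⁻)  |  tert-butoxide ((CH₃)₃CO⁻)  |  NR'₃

Leaving-group ability tracks the stability of the departed species; conjugate-acid pKₐ is the usual yardstick (lower pKₐ → better LG).
nosylate (ONs⁻): pKₐ(p-O₂NC₆H₄SO₃H) ≈ -3.5 — p-nitro group further stabilises the sulfonate
trifluoroacetate (CF₃COO⁻): pKₐ(CF₃COOH) ≈ 0.2 — strongly electron-withdrawing CF₃ stabilises the carboxylate
NR'₃: pKₐ(R'₃NH⁺) ≈ 10.7
tert-butoxide ((CH₃)₃CO⁻): pKₐ(t-BuOH) ≈ 18
amide anion (NH₂⁻): pKₐ(NH₃) ≈ 38 — extremely strong base; never a leaving group
Listed from poorest to best leaving group as asked.

amide anion (NH₂⁻) < tert-butoxide ((CH₃)₃CO⁻) < NR'₃ < trifluoroacetate (CF₃COO⁻) < nosylate (ONs⁻)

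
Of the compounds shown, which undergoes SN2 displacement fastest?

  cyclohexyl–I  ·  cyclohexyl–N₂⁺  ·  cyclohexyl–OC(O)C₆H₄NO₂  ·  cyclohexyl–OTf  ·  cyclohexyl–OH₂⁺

cyclohexyl–N₂⁺

The skeletons are identical, so relative rate is governed entirely by leaving-group ability.
Rank by basicity of the departing species: weakest base leaves most easily.
cyclohexyl–N₂⁺ loses N₂: no meaningful conjugate acid; N₂ departs as an exceptionally stable neutral molecule
cyclohexyl–OTf loses OTf⁻: pKₐ(CF₃SO₃H (triflic acid)) ≈ -14
cyclohexyl–I loses I⁻: pKₐ(HI) ≈ -10
cyclohexyl–OH₂⁺ loses H₂O: pKₐ(H₃O⁺) ≈ -1.7
cyclohexyl–OC(O)C₆H₄NO₂ loses p-O₂N–C₆H₄–COO⁻: pKₐ(p-nitrobenzoic acid) ≈ 3.4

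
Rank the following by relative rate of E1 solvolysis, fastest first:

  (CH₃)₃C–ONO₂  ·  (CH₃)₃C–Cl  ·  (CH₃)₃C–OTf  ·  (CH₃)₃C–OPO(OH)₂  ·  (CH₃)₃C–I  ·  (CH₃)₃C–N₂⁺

(CH₃)₃C–N₂⁺ > (CH₃)₃C–OTf > (CH₃)₃C–I > (CH₃)₃C–Cl > (CH₃)₃C–ONO₂ > (CH₃)₃C–OPO(OH)₂

With the same alkyl group throughout, only the leaving group differentiates the rates.
Rank by basicity of the departing species: weakest base leaves most easily.
(CH₃)₃C–N₂⁺ loses N₂: no meaningful conjugate acid; N₂ departs as an exceptionally stable neutral molecule
(CH₃)₃C–OTf loses OTf⁻: pKₐ(CF₃SO₃H (triflic acid)) ≈ -14
(CH₃)₃C–I loses I⁻: pKₐ(HI) ≈ -10
(CH₃)₃C–Cl loses Cl⁻: pKₐ(HCl) ≈ -7
(CH₃)₃C–ONO₂ loses NO₃⁻: pKₐ(HNO₃) ≈ -1.3
(CH₃)₃C–OPO(OH)₂ loses H₂PO₄⁻: pKₐ(H₃PO₄) ≈ 2.1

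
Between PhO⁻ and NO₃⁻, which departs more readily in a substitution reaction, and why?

NO₃⁻

NO₃⁻ is the better leaving group.
pKₐ(HNO₃) ≈ -1.3 versus pKₐ(C₆H₅OH (phenol)) ≈ 10: NO₃⁻ is the much weaker base.
Resonance-delocalised over three oxygens.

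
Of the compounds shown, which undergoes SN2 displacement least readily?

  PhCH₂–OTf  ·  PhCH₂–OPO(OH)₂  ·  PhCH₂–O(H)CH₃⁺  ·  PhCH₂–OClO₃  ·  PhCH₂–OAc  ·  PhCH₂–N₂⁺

PhCH₂–OAc

Same R in every case — rank the leaving groups.
A good leaving group is a weak base: the lower the pKₐ of its conjugate acid, the more readily it departs.
PhCH₂–N₂⁺ loses N₂: no meaningful conjugate acid; N₂ departs as an exceptionally stable neutral molecule
PhCH₂–OTf loses OTf⁻: pKₐ(CF₃SO₃H (triflic acid)) ≈ -14
PhCH₂–OClO₃ loses ClO₄⁻: pKₐ(HClO₄) ≈ -10
PhCH₂–O(H)CH₃⁺ loses R'OH: pKₐ(R'OH₂⁺) ≈ -2.4
PhCH₂–OPO(OH)₂ loses H₂PO₄⁻: pKₐ(H₃PO₄) ≈ 2.1
PhCH₂–OAc loses AcO⁻: pKₐ(CH₃COOH) ≈ 4.8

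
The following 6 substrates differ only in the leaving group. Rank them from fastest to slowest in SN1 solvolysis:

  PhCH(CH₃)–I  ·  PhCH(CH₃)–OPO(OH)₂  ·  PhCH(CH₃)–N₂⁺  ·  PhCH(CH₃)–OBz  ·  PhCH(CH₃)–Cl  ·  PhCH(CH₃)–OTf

Same R in every case — rank the leaving groups.
The more stable X⁻ (or X) is on its own — i.e. the weaker a base it is — the better a leaving group it makes.
PhCH(CH₃)–N₂⁺ loses N₂: no meaningful conjugate acid; N₂ departs as an exceptionally stable neutral molecule
PhCH(CH₃)–OTf loses OTf⁻: pKₐ(CF₃SO₃H (triflic acid)) ≈ -14
PhCH(CH₃)–I loses I⁻: pKₐ(HI) ≈ -10
PhCH(CH₃)–Cl loses Cl⁻: pKₐ(HCl) ≈ -7
PhCH(CH₃)–OPO(OH)₂ loses H₂PO₄⁻: pKₐ(H₃PO₄) ≈ 2.1
PhCH(CH₃)–OBz loses PhCOO⁻: pKₐ(C₆H₅COOH) ≈ 4.2

PhCH(CH₃)–N₂⁺ > PhCH(CH₃)–OTf > PhCH(CH₃)–I > PhCH(CH₃)–Cl > PhCH(CH₃)–OPO(OH)₂ > PhCH(CH₃)–OBz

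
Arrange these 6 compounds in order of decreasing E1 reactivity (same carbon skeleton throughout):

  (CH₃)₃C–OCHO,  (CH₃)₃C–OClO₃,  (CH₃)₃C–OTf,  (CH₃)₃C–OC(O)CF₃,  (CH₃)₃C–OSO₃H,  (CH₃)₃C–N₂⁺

(CH₃)₃C–N₂⁺ > (CH₃)₃C–OTf > (CH₃)₃C–OClO₃ > (CH₃)₃C–OSO₃H > (CH₃)₃C–OC(O)CF₃ > (CH₃)₃C–OCHO

Same R in every case — rank the leaving groups.
A good leaving group is a weak base: the lower the pKₐ of its conjugate acid, the more readily it departs.
(CH₃)₃C–N₂⁺ loses N₂: no meaningful conjugate acid; N₂ departs as an exceptionally stable neutral molecule
(CH₃)₃C–OTf loses OTf⁻: pKₐ(CF₃SO₃H (triflic acid)) ≈ -14
(CH₃)₃C–OClO₃ loses ClO₄⁻: pKₐ(HClO₄) ≈ -10
(CH₃)₃C–OSO₃H loses HSO₄⁻: pKₐ(H₂SO₄) ≈ -3
(CH₃)₃C–OC(O)CF₃ loses CF₃COO⁻: pKₐ(CF₃COOH) ≈ 0.2
(CH₃)₃C–OCHO loses HCOO⁻: pKₐ(HCOOH) ≈ 3.8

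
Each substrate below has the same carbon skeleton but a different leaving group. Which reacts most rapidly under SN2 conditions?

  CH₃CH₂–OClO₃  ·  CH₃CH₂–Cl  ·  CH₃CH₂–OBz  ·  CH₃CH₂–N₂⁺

CH₃CH₂–N₂⁺

Same R in every case — rank the leaving groups.
The more stable X⁻ (or X) is on its own — i.e. the weaker a base it is — the better a leaving group it makes.
CH₃CH₂–N₂⁺ loses N₂: no meaningful conjugate acid; N₂ departs as an exceptionally stable neutral molecule
CH₃CH₂–OClO₃ loses ClO₄⁻: pKₐ(HClO₄) ≈ -10
CH₃CH₂–Cl loses Cl⁻: pKₐ(HCl) ≈ -7
CH₃CH₂–OBz loses PhCOO⁻: pKₐ(C₆H₅COOH) ≈ 4.2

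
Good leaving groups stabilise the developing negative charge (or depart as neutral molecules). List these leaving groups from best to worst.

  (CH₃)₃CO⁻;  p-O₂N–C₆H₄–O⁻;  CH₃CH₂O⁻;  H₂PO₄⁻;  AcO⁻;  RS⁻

Leaving-group ability tracks the stability of the departed species; conjugate-acid pKₐ is the usual yardstick (lower pKₐ → better LG).
H₂PO₄⁻: pKₐ(H₃PO₄) ≈ 2.1
AcO⁻: pKₐ(CH₃COOH) ≈ 4.8
p-O₂N–C₆H₄–O⁻: pKₐ(p-nitrophenol) ≈ 7.2
RS⁻: pKₐ(RSH (a thiol)) ≈ 10.5
CH₃CH₂O⁻: pKₐ(CH₃CH₂OH) ≈ 16
(CH₃)₃CO⁻: pKₐ(t-BuOH) ≈ 18

H₂PO₄⁻ > AcO⁻ > p-O₂N–C₆H₄–O⁻ > RS⁻ > CH₃CH₂O⁻ > (CH₃)₃CO⁻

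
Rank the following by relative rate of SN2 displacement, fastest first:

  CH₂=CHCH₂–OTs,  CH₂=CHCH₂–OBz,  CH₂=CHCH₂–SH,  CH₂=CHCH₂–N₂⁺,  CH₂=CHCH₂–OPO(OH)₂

Identical carbon frameworks mean the comparison reduces to leaving-group quality.
Rank by basicity of the departing species: weakest base leaves most easily.
CH₂=CHCH₂–N₂⁺ loses N₂: no meaningful conjugate acid; N₂ departs as an exceptionally stable neutral molecule
CH₂=CHCH₂–OTs loses OTs⁻: pKₐ(p-CH₃C₆H₄SO₃H (TsOH)) ≈ -2.8
CH₂=CHCH₂–OPO(OH)₂ loses H₂PO₄⁻: pKₐ(H₃PO₄) ≈ 2.1
CH₂=CHCH₂–OBz loses PhCOO⁻: pKₐ(C₆H₅COOH) ≈ 4.2
CH₂=CHCH₂–SH loses HS⁻: pKₐ(H₂S) ≈ 7

CH₂=CHCH₂–N₂⁺ > CH₂=CHCH₂–OTs > CH₂=CHCH₂–OPO(OH)₂ > CH₂=CHCH₂–OBz > CH₂=CHCH₂–SH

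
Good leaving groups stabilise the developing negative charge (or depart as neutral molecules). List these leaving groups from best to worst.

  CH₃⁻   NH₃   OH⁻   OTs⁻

OTs⁻: pKₐ(p-CH₃C₆H₄SO₃H (TsOH)) ≈ -2.8
NH₃: pKₐ(NH₄⁺) ≈ 9.2
OH⁻: pKₐ(H₂O) ≈ 15.7
CH₃⁻: pKₐ(CH₄) ≈ 48

OTs⁻ > NH₃ > OH⁻ > CH₃⁻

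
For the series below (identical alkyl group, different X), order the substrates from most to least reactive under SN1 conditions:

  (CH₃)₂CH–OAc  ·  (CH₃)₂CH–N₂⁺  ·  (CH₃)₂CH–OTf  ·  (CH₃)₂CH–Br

(CH₃)₂CH–N₂⁺ > (CH₃)₂CH–OTf > (CH₃)₂CH–Br > (CH₃)₂CH–OAc

With the same alkyl group throughout, only the leaving group differentiates the rates.
A good leaving group is a weak base: the lower the pKₐ of its conjugate acid, the more readily it departs.
(CH₃)₂CH–N₂⁺ loses N₂: no meaningful conjugate acid; N₂ departs as an exceptionally stable neutral molecule
(CH₃)₂CH–OTf loses OTf⁻: pKₐ(CF₃SO₃H (triflic acid)) ≈ -14
(CH₃)₂CH–Br loses Br⁻: pKₐ(HBr) ≈ -9
(CH₃)₂CH–OAc loses AcO⁻: pKₐ(CH₃COOH) ≈ 4.8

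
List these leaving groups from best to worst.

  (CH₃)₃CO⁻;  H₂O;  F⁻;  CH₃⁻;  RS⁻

H₂O > F⁻ > RS⁻ > (CH₃)₃CO⁻ > CH₃⁻

H₂O: pKₐ(H₃O⁺) ≈ -1.7 — neutral; leaves from a protonated alcohol (R–OH₂⁺)
F⁻: pKₐ(HF) ≈ 3.2 — small and strongly basic; the poor halide leaving group
RS⁻: pKₐ(RSH (a thiol)) ≈ 10.5
(CH₃)₃CO⁻: pKₐ(t-BuOH) ≈ 18 — bulky, strongly basic alkoxide
CH₃⁻: pKₐ(CH₄) ≈ 48 — unstabilised carbanion; the worst conceivable leaving group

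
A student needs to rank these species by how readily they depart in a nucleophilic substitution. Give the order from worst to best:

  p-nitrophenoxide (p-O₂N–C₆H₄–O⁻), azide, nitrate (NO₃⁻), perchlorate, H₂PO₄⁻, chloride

A good leaving group is a weak base: the lower the pKₐ of its conjugate acid, the more readily it departs.
perchlorate: pKₐ(HClO₄) ≈ -10
chloride: pKₐ(HCl) ≈ -7
nitrate (NO₃⁻): pKₐ(HNO₃) ≈ -1.3
H₂PO₄⁻: pKₐ(H₃PO₄) ≈ 2.1
azide: pKₐ(HN₃) ≈ 4.7
p-nitrophenoxide (p-O₂N–C₆H₄–O⁻): pKₐ(p-nitrophenol) ≈ 7.2
Reversing gives the worst-to-best order requested.

p-nitrophenoxide (p-O₂N–C₆H₄–O⁻) < azide < H₂PO₄⁻ < nitrate (NO₃⁻) < chloride < perchlorate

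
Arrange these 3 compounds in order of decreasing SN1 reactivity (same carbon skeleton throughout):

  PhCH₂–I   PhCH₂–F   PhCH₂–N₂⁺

Same R in every case — rank the leaving groups.
Rank by basicity of the departing species: weakest base leaves most easily.
PhCH₂–N₂⁺ loses N₂: no meaningful conjugate acid; N₂ departs as an exceptionally stable neutral molecule
PhCH₂–I loses I⁻: pKₐ(HI) ≈ -10
PhCH₂–F loses F⁻: pKₐ(HF) ≈ 3.2

PhCH₂–N₂⁺ > PhCH₂–I > PhCH₂–F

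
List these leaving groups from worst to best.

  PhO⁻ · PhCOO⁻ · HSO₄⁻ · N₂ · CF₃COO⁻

PhO⁻ < PhCOO⁻ < CF₃COO⁻ < HSO₄⁻ < N₂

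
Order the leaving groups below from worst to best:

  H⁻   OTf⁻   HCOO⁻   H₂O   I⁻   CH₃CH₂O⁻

A good leaving group is a weak base: the lower the pKₐ of its conjugate acid, the more readily it departs.
OTf⁻: pKₐ(CF₃SO₃H (triflic acid)) ≈ -14 — charge spread over three oxygens and a CF₃ group; the premier leaving group in synthesis
I⁻: pKₐ(HI) ≈ -10
H₂O: pKₐ(H₃O⁺) ≈ -1.7 — neutral; leaves from a protonated alcohol (R–OH₂⁺)
HCOO⁻: pKₐ(HCOOH) ≈ 3.8
CH₃CH₂O⁻: pKₐ(CH₃CH₂OH) ≈ 16 — strong base; alkoxides do not leave unassisted
H⁻: pKₐ(H₂) ≈ 36
The question asks for worst first, so the sequence is read in increasing leaving-group ability.

H⁻ < CH₃CH₂O⁻ < HCOO⁻ < H₂O < I⁻ < OTf⁻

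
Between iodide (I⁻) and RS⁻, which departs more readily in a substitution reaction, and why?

iodide (I⁻) is the better leaving group.
pKₐ(HI) ≈ -10 versus pKₐ(RSH (a thiol)) ≈ 10.5: iodide (I⁻) is the much weaker base.
Large, highly polarisable; very weak base.

iodide (I⁻)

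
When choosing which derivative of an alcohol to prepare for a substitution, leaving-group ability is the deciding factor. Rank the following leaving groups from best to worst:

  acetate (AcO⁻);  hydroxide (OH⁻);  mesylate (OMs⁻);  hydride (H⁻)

A good leaving group is a weak base: the lower the pKₐ of its conjugate acid, the more readily it departs.
mesylate (OMs⁻): pKₐ(CH₃SO₃H (MsOH)) ≈ -1.9 — resonance-delocalised alkanesulfonate
acetate (AcO⁻): pKₐ(CH₃COOH) ≈ 4.8 — resonance-stabilised but still a weak base
hydroxide (OH⁻): pKₐ(H₂O) ≈ 15.7
hydride (H⁻): pKₐ(H₂) ≈ 36 — extremely strong base; leaves only in special hydride-transfer contexts

mesylate (OMs⁻) > acetate (AcO⁻) > hydroxide (OH⁻) > hydride (H⁻)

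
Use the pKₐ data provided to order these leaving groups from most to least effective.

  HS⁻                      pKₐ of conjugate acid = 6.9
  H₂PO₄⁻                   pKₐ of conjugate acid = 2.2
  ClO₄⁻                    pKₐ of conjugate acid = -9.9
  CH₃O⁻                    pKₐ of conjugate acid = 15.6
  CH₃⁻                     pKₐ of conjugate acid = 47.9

ClO₄⁻ > H₂PO₄⁻ > HS⁻ > CH₃O⁻ > CH₃⁻

Lower conjugate-acid pKₐ ⇒ weaker base ⇒ better leaving group.
Sorting by the given values: ClO₄⁻ (-9.9), H₂PO₄⁻ (2.2), HS⁻ (6.9), CH₃O⁻ (15.6), CH₃⁻ (47.9).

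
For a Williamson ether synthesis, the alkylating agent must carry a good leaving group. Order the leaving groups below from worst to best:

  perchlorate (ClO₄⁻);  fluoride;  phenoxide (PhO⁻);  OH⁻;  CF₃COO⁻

perchlorate (ClO₄⁻): pKₐ(HClO₄) ≈ -10 — extremely weak base; rarely used for safety reasons
CF₃COO⁻: pKₐ(CF₃COOH) ≈ 0.2 — strongly electron-withdrawing CF₃ stabilises the carboxylate
fluoride: pKₐ(HF) ≈ 3.2 — small and strongly basic; the poor halide leaving group
phenoxide (PhO⁻): pKₐ(C₆H₅OH (phenol)) ≈ 10
OH⁻: pKₐ(H₂O) ≈ 15.7
The question asks for worst first, so the sequence is read in increasing leaving-group ability.

OH⁻ < phenoxide (PhO⁻) < fluoride < CF₃COO⁻ < perchlorate (ClO₄⁻)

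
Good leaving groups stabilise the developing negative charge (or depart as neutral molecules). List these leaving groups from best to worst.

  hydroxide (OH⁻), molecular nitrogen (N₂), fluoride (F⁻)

molecular nitrogen (N₂): no meaningful conjugate acid; N₂ departs as an exceptionally stable neutral molecule
fluoride (F⁻): pKₐ(HF) ≈ 3.2
hydroxide (OH⁻): pKₐ(H₂O) ≈ 15.7

molecular nitrogen (N₂) > fluoride (F⁻) > hydroxide (OH⁻)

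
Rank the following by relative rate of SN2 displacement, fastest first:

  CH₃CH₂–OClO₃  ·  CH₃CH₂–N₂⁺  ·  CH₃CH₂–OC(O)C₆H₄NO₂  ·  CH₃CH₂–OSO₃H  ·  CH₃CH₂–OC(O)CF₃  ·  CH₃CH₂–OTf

With the same alkyl group throughout, only the leaving group differentiates the rates.
Rank by basicity of the departing species: weakest base leaves most easily.
CH₃CH₂–N₂⁺ loses N₂: no meaningful conjugate acid; N₂ departs as an exceptionally stable neutral molecule
CH₃CH₂–OTf loses OTf⁻: pKₐ(CF₃SO₃H (triflic acid)) ≈ -14
CH₃CH₂–OClO₃ loses ClO₄⁻: pKₐ(HClO₄) ≈ -10
CH₃CH₂–OSO₃H loses HSO₄⁻: pKₐ(H₂SO₄) ≈ -3
CH₃CH₂–OC(O)CF₃ loses CF₃COO⁻: pKₐ(CF₃COOH) ≈ 0.2
CH₃CH₂–OC(O)C₆H₄NO₂ loses p-O₂N–C₆H₄–COO⁻: pKₐ(p-nitrobenzoic acid) ≈ 3.4

CH₃CH₂–N₂⁺ > CH₃CH₂–OTf > CH₃CH₂–OClO₃ > CH₃CH₂–OSO₃H > CH₃CH₂–OC(O)CF₃ > CH₃CH₂–OC(O)C₆H₄NO₂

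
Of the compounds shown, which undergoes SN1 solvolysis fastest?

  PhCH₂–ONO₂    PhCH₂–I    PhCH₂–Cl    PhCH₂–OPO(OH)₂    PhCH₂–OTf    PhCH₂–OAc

PhCH₂–OTf

Same R in every case — rank the leaving groups.
Rank by basicity of the departing species: weakest base leaves most easily.
PhCH₂–OTf loses OTf⁻: pKₐ(CF₃SO₃H (triflic acid)) ≈ -14
PhCH₂–I loses I⁻: pKₐ(HI) ≈ -10
PhCH₂–Cl loses Cl⁻: pKₐ(HCl) ≈ -7
PhCH₂–ONO₂ loses NO₃⁻: pKₐ(HNO₃) ≈ -1.3
PhCH₂–OPO(OH)₂ loses H₂PO₄⁻: pKₐ(H₃PO₄) ≈ 2.1
PhCH₂–OAc loses AcO⁻: pKₐ(CH₃COOH) ≈ 4.8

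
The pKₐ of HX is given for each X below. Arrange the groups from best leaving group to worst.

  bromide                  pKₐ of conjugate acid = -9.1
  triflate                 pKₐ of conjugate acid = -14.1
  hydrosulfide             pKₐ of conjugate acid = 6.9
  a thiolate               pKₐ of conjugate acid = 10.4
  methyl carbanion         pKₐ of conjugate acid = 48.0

triflate > bromide > hydrosulfide > a thiolate > methyl carbanion

Lower conjugate-acid pKₐ ⇒ weaker base ⇒ better leaving group.
Sorting by the given values: triflate (-14.1), bromide (-9.1), hydrosulfide (6.9), a thiolate (10.4), methyl carbanion (48.0).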